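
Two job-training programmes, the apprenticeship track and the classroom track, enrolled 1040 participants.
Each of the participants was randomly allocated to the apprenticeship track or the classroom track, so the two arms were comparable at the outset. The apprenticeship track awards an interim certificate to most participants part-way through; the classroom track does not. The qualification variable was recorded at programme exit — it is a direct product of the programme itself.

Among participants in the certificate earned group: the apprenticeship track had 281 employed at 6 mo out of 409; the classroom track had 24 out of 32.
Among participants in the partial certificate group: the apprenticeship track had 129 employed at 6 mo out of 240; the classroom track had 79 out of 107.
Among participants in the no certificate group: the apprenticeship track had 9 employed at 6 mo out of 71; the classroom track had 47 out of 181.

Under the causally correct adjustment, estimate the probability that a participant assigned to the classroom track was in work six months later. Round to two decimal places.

0.47

Because the programme influences qualification attained during the programme, qualification attained during the programme is a post-treatment mediator, not a confounder. Stratifying on it would bias the estimate; the causal effect is the crude pooled difference.
So P(outcome | do(the classroom track)) is just the pooled rate for the classroom track: 150/320 = 0.469.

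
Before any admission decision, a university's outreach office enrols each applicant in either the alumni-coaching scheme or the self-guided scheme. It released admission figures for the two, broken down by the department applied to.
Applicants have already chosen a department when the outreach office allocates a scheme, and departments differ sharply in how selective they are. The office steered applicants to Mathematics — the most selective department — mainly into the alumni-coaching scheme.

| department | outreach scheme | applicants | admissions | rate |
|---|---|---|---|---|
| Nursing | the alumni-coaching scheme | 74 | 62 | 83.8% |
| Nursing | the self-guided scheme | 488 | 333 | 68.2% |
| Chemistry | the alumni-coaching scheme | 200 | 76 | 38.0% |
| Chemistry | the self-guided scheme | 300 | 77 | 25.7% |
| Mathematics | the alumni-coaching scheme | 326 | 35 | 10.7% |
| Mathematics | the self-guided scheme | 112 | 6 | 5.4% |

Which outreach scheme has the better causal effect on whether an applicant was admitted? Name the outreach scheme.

The stratified and pooled comparisons disagree (the alumni-coaching scheme wins within each department; the self-guided scheme wins overall), so the answer turns on the causal role of department.
Since department is a pre-existing factor (not a product of the outreach scheme) and it affects the outcome on its own, it is a confounder. The stratified rates, not the pooled rate, identify the causal effect.
Within each level — Nursing: 83.8% vs 68.2%; Chemistry: 38.0% vs 25.7%; Mathematics: 10.7% vs 5.4% — the alumni-coaching scheme is higher every time.

the alumni-coaching scheme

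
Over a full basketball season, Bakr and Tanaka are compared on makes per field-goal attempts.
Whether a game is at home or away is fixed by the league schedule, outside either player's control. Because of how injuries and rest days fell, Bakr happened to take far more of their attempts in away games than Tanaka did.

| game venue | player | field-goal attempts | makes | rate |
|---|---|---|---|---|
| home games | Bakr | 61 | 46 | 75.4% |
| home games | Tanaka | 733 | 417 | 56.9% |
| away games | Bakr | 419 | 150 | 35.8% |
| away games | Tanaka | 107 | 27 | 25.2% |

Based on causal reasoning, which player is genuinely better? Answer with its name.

Since game venue is a pre-existing factor (not a product of the player) and it affects the outcome on its own, it is a confounder. The stratified rates, not the pooled rate, identify the causal effect.
Within each level — home games: 75.4% vs 56.9%; away games: 35.8% vs 25.2% — Bakr is higher every time.

Bakr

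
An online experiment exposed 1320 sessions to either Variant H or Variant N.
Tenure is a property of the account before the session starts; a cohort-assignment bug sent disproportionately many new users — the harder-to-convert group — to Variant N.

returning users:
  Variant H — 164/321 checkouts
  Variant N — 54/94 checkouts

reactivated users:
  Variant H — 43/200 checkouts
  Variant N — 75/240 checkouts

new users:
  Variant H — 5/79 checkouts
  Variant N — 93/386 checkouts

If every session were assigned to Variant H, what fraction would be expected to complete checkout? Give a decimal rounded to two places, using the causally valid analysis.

0.25

User tenure is set before the variant has any effect — it is not caused by the variant — and it independently drives the outcome. That makes it a confounder, so the causal comparison is within user tenure levels.
Standardising Variant H to the population user tenure mix: 0.314·164/321 + 0.333·43/200 + 0.352·5/79 = 0.255.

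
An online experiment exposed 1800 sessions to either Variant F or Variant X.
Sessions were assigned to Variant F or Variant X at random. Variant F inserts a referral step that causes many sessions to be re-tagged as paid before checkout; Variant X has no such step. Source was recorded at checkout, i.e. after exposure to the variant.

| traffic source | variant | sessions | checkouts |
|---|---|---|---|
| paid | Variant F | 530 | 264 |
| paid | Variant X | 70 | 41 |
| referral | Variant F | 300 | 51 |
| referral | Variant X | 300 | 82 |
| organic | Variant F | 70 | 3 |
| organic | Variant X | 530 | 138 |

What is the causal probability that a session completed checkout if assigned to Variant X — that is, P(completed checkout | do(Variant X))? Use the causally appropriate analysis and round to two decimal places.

Variant X is higher inside every traffic source stratum but Variant F is higher in aggregate. Whether to stratify depends on how traffic source relates to the variant.
Traffic source lies on the pathway variant → traffic source → outcome, so adjusting for it blocks the indirect effect. For the total causal effect of variant, use the unadjusted pooled rates.
So P(outcome | do(Variant X)) is just the pooled rate for Variant X: 261/900 = 0.290.

0.29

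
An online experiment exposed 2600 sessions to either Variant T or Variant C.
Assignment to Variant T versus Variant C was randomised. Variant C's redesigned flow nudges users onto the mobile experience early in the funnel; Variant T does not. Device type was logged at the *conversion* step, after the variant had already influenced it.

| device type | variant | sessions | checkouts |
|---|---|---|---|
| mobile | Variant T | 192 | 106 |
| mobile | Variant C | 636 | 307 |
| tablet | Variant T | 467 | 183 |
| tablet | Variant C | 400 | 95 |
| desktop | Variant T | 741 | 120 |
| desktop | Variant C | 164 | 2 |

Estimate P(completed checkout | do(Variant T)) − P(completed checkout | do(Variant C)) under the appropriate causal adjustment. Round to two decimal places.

-0.04

The device type-specific comparison favours Variant T throughout, but the pooled figures favour Variant C. The question is whether to condition on device type.
The distribution of device type is itself part of what the variant does — it is an intermediate outcome. Holding it fixed would remove that part of the effect; the total effect is the pooled difference.
The causal difference is the pooled difference: 0.292 − 0.337 = -0.045.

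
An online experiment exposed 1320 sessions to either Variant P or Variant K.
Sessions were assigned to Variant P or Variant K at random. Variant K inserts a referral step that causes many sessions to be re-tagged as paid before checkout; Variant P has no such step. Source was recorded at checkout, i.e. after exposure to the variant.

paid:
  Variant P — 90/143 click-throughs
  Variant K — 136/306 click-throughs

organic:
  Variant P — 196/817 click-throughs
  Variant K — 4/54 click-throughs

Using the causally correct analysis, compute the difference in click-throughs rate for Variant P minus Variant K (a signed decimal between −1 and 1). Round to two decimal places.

-0.09

Stratifying would compare variants among sessions the variants themselves sorted into traffic source groups — a form of selection on an intermediate. The unconditioned pooled rates give the total causal effect.
The causal difference is the pooled difference: 0.298 − 0.389 = -0.091.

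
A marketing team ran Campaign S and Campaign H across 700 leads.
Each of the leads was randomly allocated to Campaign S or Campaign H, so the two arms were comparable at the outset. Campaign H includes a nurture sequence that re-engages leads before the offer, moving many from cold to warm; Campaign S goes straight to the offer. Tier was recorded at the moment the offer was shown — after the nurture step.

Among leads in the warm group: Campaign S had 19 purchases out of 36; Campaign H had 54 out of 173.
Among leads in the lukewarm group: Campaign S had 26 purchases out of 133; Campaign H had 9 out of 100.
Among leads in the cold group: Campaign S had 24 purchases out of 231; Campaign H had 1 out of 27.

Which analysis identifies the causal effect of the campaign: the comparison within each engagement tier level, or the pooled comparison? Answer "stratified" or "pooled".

The engagement tier-specific comparison favours Campaign S throughout, but the pooled figures favour Campaign H. The question is whether to condition on engagement tier.
The distribution of engagement tier is itself part of what the campaign does — it is an intermediate outcome. Holding it fixed would remove that part of the effect; the total effect is the pooled difference.
Pooled: Campaign S 17.2% vs Campaign H 21.3%; Campaign H is higher overall.

pooled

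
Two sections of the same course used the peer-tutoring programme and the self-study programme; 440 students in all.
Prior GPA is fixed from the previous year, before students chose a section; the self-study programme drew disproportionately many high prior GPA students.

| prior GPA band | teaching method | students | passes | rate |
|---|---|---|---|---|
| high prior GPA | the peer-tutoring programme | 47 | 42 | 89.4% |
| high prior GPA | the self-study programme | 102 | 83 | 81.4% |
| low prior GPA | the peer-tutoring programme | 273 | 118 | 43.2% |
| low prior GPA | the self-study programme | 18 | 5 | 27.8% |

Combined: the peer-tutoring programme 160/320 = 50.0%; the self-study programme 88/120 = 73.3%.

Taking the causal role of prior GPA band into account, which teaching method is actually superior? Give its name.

the peer-tutoring programme

Nothing the teaching method does changes prior GPA band; the imbalance is an allocation artefact. With prior GPA band also predicting the outcome, the pooled figure is confounded, and the within-stratum comparison is the causal one.
Within each level — high prior GPA: 89.4% vs 81.4%; low prior GPA: 43.2% vs 27.8% — the peer-tutoring programme is higher every time.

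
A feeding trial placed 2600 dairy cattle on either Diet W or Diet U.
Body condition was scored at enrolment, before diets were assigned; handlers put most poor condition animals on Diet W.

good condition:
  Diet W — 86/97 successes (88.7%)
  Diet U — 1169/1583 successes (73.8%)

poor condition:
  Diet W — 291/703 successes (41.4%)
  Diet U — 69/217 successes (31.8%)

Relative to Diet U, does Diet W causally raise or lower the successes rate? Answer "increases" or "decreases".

increases

Diet W is higher inside every starting body condition stratum but Diet U is higher in aggregate. Whether to stratify depends on how starting body condition relates to the diet.
Here starting body condition is a common cause — it drives both which diet a case falls under and the outcome. The crude comparison mixes populations; the stratum-specific rates are the causally relevant ones.
Within each level — good condition: 88.7% vs 73.8%; poor condition: 41.4% vs 31.8% — Diet W is higher every time.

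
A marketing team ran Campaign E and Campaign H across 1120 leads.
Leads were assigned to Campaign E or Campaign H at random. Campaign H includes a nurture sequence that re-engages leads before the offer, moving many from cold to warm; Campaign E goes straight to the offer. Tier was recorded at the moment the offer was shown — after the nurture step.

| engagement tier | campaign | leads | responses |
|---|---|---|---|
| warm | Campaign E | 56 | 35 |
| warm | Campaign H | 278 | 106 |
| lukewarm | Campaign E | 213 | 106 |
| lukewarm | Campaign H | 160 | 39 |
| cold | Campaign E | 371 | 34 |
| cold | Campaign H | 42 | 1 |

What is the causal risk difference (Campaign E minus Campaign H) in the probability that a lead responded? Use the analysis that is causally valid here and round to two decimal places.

-0.03

The distribution of engagement tier is itself part of what the campaign does — it is an intermediate outcome. Holding it fixed would remove that part of the effect; the total effect is the pooled difference.
The causal difference is the pooled difference: 0.273 − 0.304 = -0.031.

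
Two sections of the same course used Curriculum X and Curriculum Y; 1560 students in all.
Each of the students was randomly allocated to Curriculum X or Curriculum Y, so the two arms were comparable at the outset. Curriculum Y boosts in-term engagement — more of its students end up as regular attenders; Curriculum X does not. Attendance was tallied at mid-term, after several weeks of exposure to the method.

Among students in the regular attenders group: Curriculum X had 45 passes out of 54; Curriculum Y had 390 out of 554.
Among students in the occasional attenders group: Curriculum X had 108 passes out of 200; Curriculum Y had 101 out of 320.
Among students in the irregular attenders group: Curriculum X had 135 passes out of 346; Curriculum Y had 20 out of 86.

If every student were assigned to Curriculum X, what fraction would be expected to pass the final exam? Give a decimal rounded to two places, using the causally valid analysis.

The stratified and pooled comparisons disagree (Curriculum X wins within each mid-term attendance; Curriculum Y wins overall), so the answer turns on the causal role of mid-term attendance.
The distribution of mid-term attendance is itself part of what the teaching method does — it is an intermediate outcome. Holding it fixed would remove that part of the effect; the total effect is the pooled difference.
So P(outcome | do(Curriculum X)) is just the pooled rate for Curriculum X: 288/600 = 0.480.

0.48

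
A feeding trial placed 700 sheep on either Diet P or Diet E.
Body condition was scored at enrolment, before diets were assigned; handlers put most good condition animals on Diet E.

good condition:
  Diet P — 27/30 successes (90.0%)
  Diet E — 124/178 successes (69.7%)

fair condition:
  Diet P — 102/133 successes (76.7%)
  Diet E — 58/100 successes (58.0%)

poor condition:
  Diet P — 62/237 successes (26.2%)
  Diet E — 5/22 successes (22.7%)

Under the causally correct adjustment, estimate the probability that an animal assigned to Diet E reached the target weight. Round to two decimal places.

Starting body condition differs across diets for reasons unrelated to any effect of the diet itself, and it separately predicts the outcome — a classic confounder. We must compare within starting body condition levels.
Standardising Diet E to the population starting body condition mix: 0.297·124/178 + 0.333·58/100 + 0.370·5/22 = 0.484.

0.48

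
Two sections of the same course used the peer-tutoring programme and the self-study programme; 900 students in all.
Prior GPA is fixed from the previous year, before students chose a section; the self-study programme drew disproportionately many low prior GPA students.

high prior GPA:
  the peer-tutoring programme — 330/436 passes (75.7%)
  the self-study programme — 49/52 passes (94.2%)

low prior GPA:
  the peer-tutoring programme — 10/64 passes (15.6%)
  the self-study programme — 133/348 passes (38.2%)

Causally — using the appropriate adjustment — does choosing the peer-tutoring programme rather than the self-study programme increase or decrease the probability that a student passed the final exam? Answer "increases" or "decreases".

decreases

The imbalance in prior GPA band arose from how students were allocated, not from anything the teaching method did; and prior GPA band independently affects the outcome. The pooled gap is confounded — condition on prior GPA band.
Within each level — high prior GPA: 75.7% vs 94.2%; low prior GPA: 15.6% vs 38.2% — the self-study programme is higher every time.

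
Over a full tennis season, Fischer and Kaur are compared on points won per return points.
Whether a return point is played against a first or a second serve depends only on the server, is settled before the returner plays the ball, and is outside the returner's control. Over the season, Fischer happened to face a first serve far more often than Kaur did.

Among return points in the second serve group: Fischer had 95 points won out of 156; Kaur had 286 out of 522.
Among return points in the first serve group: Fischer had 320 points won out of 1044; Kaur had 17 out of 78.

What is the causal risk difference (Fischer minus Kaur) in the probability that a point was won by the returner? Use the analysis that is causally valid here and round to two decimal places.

Within every serve type level Fischer has the higher rate, yet pooled Kaur does — Simpson's reversal.
Here serve type is a common cause — it drives both which player a case falls under and the outcome. The crude comparison mixes populations; the stratum-specific rates are the causally relevant ones.
Adjusting over the population distribution of serve type: 0.377·(0.609−0.548) + 0.623·(0.307−0.218) = +0.078.

+0.08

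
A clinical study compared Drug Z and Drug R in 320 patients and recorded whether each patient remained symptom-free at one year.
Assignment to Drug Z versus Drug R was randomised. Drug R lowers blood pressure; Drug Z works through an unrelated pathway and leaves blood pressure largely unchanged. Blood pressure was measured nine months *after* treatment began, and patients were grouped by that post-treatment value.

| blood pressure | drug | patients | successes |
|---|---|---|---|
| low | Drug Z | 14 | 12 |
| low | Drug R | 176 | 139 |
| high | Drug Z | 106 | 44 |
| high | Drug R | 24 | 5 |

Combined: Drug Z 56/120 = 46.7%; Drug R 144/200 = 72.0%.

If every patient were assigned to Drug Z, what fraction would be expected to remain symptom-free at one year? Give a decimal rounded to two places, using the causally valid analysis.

Because the drug influences blood pressure, blood pressure is a post-treatment mediator, not a confounder. Stratifying on it would bias the estimate; the causal effect is the crude pooled difference.
So P(outcome | do(Drug Z)) is just the pooled rate for Drug Z: 56/120 = 0.467.

0.47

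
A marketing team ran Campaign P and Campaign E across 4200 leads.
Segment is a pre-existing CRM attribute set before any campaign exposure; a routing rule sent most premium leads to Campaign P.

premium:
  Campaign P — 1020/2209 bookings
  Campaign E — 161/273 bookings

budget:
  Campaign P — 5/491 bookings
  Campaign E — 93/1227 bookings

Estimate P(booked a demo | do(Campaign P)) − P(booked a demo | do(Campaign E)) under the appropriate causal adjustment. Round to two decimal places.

-0.10

Customer segment differs across campaigns for reasons unrelated to any effect of the campaign itself, and it separately predicts the outcome — a classic confounder. We must compare within customer segment levels.
Adjusting over the population distribution of customer segment: 0.591·(0.462−0.590) + 0.409·(0.010−0.076) = -0.102.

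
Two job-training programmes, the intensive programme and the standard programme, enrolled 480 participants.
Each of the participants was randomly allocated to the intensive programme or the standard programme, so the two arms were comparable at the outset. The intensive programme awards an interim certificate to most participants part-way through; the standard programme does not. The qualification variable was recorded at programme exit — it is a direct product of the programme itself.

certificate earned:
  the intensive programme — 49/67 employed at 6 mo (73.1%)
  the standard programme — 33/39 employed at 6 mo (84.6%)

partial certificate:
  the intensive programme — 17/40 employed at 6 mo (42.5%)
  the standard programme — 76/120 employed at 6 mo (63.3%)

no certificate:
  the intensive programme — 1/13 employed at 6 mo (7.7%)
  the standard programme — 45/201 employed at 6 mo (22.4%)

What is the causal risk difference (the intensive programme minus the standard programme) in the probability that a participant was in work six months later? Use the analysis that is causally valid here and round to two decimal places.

Qualification attained during the programme here is a post-treatment variable shaped by the programme; conditioning on it would introduce bias rather than remove it. The overall comparison is the causal one.
The causal difference is the pooled difference: 0.558 − 0.428 = +0.131.

+0.13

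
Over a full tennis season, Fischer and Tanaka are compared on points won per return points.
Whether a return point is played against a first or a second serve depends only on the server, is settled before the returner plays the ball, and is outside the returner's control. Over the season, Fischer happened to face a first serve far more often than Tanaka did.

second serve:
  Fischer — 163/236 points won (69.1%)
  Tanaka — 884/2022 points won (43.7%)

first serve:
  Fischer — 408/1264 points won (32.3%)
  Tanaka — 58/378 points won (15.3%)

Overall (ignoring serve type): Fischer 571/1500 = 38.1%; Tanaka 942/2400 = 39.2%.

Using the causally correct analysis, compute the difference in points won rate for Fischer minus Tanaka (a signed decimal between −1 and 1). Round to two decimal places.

Since serve type is a pre-existing factor (not a product of the player) and it affects the outcome on its own, it is a confounder. The stratified rates, not the pooled rate, identify the causal effect.
Adjusting over the population distribution of serve type: 0.579·(0.691−0.437) + 0.421·(0.323−0.153) = +0.218.

+0.22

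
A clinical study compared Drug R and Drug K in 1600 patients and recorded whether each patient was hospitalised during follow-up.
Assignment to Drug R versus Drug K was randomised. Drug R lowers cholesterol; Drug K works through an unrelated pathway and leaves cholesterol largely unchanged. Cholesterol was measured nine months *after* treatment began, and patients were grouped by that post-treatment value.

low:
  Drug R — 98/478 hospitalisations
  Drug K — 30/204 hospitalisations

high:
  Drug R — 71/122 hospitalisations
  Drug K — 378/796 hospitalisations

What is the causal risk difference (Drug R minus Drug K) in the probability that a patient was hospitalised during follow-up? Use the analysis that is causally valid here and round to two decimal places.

-0.13

Cholesterol lies on the pathway drug → cholesterol → outcome, so adjusting for it blocks the indirect effect. For the total causal effect of drug, use the unadjusted pooled rates.
The causal difference is the pooled difference: 0.282 − 0.408 = -0.126.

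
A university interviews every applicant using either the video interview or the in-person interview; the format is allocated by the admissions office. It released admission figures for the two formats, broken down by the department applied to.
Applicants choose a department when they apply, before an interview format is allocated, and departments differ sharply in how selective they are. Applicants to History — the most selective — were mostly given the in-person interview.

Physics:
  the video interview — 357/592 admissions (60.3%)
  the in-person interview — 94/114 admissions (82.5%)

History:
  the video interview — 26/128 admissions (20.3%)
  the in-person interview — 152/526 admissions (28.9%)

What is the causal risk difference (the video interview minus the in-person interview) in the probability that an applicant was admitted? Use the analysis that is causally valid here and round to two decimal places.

The stratified and pooled comparisons disagree (the in-person interview wins within each department; the video interview wins overall), so the answer turns on the causal role of department.
Here department is a common cause — it drives both which interview format a case falls under and the outcome. The crude comparison mixes populations; the stratum-specific rates are the causally relevant ones.
Adjusting over the population distribution of department: 0.519·(0.603−0.825) + 0.481·(0.203−0.289) = -0.156.

-0.16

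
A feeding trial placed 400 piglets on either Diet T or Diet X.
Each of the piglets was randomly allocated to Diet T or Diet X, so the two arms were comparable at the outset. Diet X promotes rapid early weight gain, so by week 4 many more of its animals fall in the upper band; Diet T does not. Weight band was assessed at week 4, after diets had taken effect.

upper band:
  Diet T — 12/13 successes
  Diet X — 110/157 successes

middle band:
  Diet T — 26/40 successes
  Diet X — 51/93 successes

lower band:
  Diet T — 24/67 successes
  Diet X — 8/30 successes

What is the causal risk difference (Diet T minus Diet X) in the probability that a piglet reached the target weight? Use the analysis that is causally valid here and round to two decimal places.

Diet T is higher inside every week-4 weight band stratum but Diet X is higher in aggregate. Whether to stratify depends on how week-4 weight band relates to the diet.
Week-4 weight band is downstream of the diet. One should not condition on a consequence of treatment, so the overall rates are the right comparison.
The causal difference is the pooled difference: 0.517 − 0.604 = -0.087.

-0.09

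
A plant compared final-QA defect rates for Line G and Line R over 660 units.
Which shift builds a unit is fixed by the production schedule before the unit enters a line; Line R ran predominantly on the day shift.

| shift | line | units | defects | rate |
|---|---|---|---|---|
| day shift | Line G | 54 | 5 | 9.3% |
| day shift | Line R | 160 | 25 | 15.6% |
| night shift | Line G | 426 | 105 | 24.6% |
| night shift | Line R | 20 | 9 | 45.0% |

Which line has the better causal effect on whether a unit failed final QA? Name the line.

Since shift is a pre-existing factor (not a product of the line) and it affects the outcome on its own, it is a confounder. The stratified rates, not the pooled rate, identify the causal effect.
Within each level — day shift: 9.3% vs 15.6%; night shift: 24.6% vs 45.0% — Line G is lower every time.

Line G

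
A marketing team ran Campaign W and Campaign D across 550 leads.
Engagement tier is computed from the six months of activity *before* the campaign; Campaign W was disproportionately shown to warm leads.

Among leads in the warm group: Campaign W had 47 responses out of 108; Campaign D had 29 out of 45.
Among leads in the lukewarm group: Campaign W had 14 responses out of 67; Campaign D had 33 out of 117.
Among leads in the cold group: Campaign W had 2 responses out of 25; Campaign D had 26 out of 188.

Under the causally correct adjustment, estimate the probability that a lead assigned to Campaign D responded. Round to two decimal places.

The imbalance in engagement tier arose from how leads were allocated, not from anything the campaign did; and engagement tier independently affects the outcome. The pooled gap is confounded — condition on engagement tier.
Standardising Campaign D to the population engagement tier mix: 0.278·29/45 + 0.335·33/117 + 0.387·26/188 = 0.327.

0.33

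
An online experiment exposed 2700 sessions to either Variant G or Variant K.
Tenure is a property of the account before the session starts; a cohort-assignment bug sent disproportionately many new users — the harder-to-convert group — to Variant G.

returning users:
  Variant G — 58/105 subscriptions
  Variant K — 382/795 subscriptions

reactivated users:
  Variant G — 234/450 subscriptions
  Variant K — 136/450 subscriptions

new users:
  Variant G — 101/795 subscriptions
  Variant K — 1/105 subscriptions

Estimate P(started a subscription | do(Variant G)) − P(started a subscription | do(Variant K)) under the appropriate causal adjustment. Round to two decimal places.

Within every user tenure level Variant G has the higher rate, yet pooled Variant K does — Simpson's reversal.
Nothing the variant does changes user tenure; the imbalance is an allocation artefact. With user tenure also predicting the outcome, the pooled figure is confounded, and the within-stratum comparison is the causal one.
Adjusting over the population distribution of user tenure: 0.333·(0.552−0.481) + 0.333·(0.520−0.302) + 0.333·(0.127−0.010) = +0.136.

+0.14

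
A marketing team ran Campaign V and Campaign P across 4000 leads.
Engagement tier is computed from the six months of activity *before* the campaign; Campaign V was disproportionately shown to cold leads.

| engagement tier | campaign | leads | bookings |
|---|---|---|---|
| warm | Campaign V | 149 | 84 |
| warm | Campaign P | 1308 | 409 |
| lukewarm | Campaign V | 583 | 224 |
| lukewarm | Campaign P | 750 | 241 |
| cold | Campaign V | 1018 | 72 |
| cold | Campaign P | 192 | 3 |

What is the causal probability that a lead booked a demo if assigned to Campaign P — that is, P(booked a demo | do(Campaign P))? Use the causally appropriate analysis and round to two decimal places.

0.23

Engagement tier is set before the campaign has any effect — it is not caused by the campaign — and it independently drives the outcome. That makes it a confounder, so the causal comparison is within engagement tier levels.
Standardising Campaign P to the population engagement tier mix: 0.364·409/1308 + 0.333·241/750 + 0.302·3/192 = 0.226.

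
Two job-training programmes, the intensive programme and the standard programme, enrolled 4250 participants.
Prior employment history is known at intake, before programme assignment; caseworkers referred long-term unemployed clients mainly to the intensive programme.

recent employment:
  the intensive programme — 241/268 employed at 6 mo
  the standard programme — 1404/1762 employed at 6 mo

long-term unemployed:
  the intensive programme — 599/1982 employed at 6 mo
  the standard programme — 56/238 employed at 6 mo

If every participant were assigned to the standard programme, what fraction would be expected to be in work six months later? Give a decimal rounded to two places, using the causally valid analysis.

0.50

Prior employment history satisfies the back-door criterion: it is not a descendant of the programme, and it blocks the spurious path from programme to outcome. Adjusting for it (i.e., using the within-prior employment history rates) gives the causal effect.
Standardising the standard programme to the population prior employment history mix: 0.478·1404/1762 + 0.522·56/238 = 0.504.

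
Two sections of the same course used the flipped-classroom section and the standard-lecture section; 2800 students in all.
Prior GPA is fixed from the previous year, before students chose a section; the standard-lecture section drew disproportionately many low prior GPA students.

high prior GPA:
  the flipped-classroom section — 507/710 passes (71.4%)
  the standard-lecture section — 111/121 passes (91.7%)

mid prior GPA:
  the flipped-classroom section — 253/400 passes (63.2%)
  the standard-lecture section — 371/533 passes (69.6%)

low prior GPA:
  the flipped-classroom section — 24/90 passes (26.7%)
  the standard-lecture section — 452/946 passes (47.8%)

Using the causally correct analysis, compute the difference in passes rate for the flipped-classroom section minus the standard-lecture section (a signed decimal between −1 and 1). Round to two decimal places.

-0.16

Prior GPA band satisfies the back-door criterion: it is not a descendant of the teaching method, and it blocks the spurious path from teaching method to outcome. Adjusting for it (i.e., using the within-prior GPA band rates) gives the causal effect.
Adjusting over the population distribution of prior GPA band: 0.297·(0.714−0.917) + 0.333·(0.632−0.696) + 0.370·(0.267−0.478) = -0.160.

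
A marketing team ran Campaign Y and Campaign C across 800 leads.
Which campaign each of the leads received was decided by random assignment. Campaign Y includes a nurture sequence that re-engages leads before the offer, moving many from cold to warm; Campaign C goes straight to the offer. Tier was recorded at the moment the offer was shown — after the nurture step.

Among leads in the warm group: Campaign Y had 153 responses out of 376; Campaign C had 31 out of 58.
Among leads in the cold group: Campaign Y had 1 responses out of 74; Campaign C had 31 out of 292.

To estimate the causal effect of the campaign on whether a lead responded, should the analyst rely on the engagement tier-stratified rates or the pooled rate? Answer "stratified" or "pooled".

pooled

Stratifying would compare campaigns among leads the campaigns themselves sorted into engagement tier groups — a form of selection on an intermediate. The unconditioned pooled rates give the total causal effect.
Pooled: Campaign Y 34.2% vs Campaign C 17.7%; Campaign Y is higher overall.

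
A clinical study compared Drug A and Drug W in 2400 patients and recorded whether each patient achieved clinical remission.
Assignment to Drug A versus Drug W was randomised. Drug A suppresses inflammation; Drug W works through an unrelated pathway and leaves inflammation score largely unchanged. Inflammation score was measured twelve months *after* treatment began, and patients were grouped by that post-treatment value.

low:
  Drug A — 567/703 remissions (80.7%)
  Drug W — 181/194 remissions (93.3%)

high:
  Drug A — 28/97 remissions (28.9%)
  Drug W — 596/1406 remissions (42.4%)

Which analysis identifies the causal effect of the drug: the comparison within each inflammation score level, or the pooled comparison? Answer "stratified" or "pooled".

Inflammation score here is a post-treatment variable shaped by the drug; conditioning on it would introduce bias rather than remove it. The overall comparison is the causal one.
Pooled: Drug A 74.4% vs Drug W 48.6%; Drug A is higher overall.

pooled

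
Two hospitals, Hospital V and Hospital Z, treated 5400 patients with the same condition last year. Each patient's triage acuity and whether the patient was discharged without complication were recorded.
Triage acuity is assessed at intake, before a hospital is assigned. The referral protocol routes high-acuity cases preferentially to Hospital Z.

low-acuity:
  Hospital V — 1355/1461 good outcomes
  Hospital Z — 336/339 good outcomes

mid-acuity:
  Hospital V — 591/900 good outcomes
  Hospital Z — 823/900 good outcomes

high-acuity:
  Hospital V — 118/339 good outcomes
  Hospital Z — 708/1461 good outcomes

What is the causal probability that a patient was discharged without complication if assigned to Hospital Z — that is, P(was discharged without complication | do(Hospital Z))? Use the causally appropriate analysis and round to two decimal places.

Within every triage acuity level Hospital Z has the higher rate, yet pooled Hospital V does — Simpson's reversal.
Since triage acuity is a pre-existing factor (not a product of the hospital) and it affects the outcome on its own, it is a confounder. The stratified rates, not the pooled rate, identify the causal effect.
Standardising Hospital Z to the population triage acuity mix: 0.333·336/339 + 0.333·823/900 + 0.333·708/1461 = 0.797.

0.80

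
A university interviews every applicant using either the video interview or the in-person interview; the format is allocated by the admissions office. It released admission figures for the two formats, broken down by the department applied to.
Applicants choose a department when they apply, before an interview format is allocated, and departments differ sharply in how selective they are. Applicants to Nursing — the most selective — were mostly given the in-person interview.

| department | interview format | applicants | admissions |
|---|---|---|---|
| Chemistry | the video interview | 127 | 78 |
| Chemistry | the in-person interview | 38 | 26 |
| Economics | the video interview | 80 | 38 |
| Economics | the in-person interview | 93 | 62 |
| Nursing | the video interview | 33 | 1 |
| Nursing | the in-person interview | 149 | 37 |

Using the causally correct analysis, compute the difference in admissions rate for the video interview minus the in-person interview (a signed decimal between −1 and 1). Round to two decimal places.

Department satisfies the back-door criterion: it is not a descendant of the interview format, and it blocks the spurious path from interview format to outcome. Adjusting for it (i.e., using the within-department rates) gives the causal effect.
Adjusting over the population distribution of department: 0.317·(0.614−0.684) + 0.333·(0.475−0.667) + 0.350·(0.030−0.248) = -0.162.

-0.16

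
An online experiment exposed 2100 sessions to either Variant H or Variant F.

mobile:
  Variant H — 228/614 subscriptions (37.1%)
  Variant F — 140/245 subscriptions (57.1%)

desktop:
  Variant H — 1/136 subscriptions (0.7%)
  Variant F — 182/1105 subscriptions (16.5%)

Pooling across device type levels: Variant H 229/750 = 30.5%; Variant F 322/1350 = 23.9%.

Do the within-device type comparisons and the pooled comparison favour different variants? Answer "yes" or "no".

Within each device type level (mobile 37.1% vs 57.1%; desktop 0.7% vs 16.5%), Variant F has the higher rate every time. Pooled: 30.5% vs 23.9% — Variant H has the higher rate overall. The two comparisons disagree.

yes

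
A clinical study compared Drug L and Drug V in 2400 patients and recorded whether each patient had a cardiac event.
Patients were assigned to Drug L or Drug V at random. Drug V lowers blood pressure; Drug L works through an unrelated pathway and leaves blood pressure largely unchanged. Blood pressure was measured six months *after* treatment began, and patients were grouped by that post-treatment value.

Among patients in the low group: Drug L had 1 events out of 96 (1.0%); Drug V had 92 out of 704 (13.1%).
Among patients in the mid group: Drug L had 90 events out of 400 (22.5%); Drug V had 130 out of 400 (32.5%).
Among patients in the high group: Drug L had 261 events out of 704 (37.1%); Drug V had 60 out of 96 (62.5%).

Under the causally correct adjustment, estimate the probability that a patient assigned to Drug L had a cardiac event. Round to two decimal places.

0.29

Stratifying would compare drugs among patients the drugs themselves sorted into blood pressure groups — a form of selection on an intermediate. The unconditioned pooled rates give the total causal effect.
So P(outcome | do(Drug L)) is just the pooled rate for Drug L: 352/1200 = 0.293.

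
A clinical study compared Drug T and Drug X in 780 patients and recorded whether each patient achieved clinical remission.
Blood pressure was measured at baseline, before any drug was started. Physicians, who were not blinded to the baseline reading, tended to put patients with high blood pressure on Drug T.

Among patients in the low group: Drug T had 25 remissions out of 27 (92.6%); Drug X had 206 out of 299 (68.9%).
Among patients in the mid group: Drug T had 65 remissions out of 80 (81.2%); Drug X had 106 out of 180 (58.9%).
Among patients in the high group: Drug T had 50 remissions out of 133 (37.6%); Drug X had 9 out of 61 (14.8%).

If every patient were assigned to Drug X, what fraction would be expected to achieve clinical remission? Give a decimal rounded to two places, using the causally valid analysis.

0.52

Here blood pressure is a common cause — it drives both which drug a case falls under and the outcome. The crude comparison mixes populations; the stratum-specific rates are the causally relevant ones.
Standardising Drug X to the population blood pressure mix: 0.418·206/299 + 0.333·106/180 + 0.249·9/61 = 0.521.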